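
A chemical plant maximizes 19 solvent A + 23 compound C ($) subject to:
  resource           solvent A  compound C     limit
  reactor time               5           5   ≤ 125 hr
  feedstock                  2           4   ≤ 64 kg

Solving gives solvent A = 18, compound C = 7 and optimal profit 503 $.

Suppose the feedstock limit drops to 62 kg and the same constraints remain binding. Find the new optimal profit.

Check each constraint at x*: reactor time 125/125 (tight); feedstock 64/64 (tight).
The binding rows give the dual system: 5·y_reactor time + 2·y_feedstock = 19 and 5·y_reactor time + 4·y_feedstock = 23.
Solving: y_reactor time = 3, y_feedstock = 2.
Δz = y_feedstock·Δb = 2 × (-2) = -4, so new z* = 503 − 4 = 499.

499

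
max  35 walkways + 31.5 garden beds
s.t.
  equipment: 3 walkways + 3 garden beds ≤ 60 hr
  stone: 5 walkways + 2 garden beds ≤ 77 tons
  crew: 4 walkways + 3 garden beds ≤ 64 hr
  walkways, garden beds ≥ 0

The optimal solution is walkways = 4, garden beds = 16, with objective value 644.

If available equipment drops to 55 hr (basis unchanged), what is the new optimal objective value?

609

At the optimum: equipment uses 60 of 60 (binding); stone uses 52 of 77 (slack = 25); crew uses 64 of 64 (binding).
Since stone is not tight, its dual is 0.
Dual feasibility on the basic columns requires 3·y_equipment + 4·y_crew = 35, 3·y_equipment + 3·y_crew = 31.5.
Solving: y_equipment = 7, y_crew = 3.5.
Δz = y_equipment·Δb = 7 × (-5) = -35, so new z* = 644 − 35 = 609.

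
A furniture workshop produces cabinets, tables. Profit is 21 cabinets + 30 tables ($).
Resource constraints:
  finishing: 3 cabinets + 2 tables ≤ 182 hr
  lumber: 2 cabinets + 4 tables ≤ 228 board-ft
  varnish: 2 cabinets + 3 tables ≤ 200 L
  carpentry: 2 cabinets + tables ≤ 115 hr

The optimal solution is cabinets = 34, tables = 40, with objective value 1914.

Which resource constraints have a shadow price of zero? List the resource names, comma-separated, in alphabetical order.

finishing: 182/182 (binding)
lumber: 228/228 (binding)
varnish: 188/200 (slack 12)
carpentry: 108/115 (slack 7)
By complementary slackness, a constraint with positive slack has shadow price 0 → carpentry, varnish.

carpentry, varnish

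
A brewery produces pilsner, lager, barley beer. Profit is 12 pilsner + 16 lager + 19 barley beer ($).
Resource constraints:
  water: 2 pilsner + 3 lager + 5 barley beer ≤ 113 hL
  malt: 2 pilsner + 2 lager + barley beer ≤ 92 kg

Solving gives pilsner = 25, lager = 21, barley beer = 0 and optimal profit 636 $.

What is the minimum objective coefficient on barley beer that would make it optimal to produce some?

At the optimum: water uses 113 of 113 (binding); malt uses 92 of 92 (binding).
The binding rows give the dual system: 2·y_water + 2·y_malt = 12 and 3·y_water + 2·y_malt = 16.
Solving: y_water = 4, y_malt = 2.
barley beer enters the basis when its profit ≥ yᵀa₃ = 4·5 + 2·1 = 22.

22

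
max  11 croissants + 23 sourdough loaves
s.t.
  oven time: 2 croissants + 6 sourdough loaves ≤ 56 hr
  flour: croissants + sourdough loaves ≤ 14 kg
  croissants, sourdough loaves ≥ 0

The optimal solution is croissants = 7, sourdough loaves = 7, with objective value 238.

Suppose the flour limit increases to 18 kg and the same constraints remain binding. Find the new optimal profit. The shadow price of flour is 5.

258

Δb = 4, so new z* = 238 + (5)·(4) = 238 + 20 = 258.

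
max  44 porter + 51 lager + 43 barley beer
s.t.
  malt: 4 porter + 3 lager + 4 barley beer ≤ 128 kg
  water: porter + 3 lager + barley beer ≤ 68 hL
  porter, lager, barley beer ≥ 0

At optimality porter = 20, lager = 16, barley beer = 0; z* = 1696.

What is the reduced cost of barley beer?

Both malt and water are binding at x*.
Dual feasibility on the basic columns requires 4·y_malt + 1·y_water = 44, 3·y_malt + 3·y_water = 51.
This yields shadow prices y_malt = 9, y_water = 8.
Reduced cost of barley beer: c₃ − yᵀa₃ = 43 − (9·4 + 8·1) = 43 − 44 = -1.

-1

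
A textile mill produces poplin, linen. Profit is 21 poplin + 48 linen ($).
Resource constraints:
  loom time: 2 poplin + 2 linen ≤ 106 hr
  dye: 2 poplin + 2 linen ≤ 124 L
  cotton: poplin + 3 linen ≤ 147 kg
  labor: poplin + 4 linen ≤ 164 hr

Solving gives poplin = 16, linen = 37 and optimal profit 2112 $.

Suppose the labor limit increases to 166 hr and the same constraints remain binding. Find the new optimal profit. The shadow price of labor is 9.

2130

Δb = 2, so new z* = 2112 + (9)·(2) = 2112 + 18 = 2130.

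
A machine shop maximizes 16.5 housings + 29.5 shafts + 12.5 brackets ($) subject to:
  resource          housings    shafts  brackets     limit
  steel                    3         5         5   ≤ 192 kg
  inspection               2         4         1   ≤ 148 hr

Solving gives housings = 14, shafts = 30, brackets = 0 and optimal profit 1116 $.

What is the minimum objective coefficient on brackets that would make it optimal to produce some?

20.5

Both steel and inspection are binding at x*.
Dual feasibility on the basic columns requires 3·y_steel + 2·y_inspection = 16.5, 5·y_steel + 4·y_inspection = 29.5.
Solving: y_steel = 3.5, y_inspection = 3.
brackets enters the basis when its profit ≥ yᵀa₃ = 3.5·5 + 3·1 = 20.5.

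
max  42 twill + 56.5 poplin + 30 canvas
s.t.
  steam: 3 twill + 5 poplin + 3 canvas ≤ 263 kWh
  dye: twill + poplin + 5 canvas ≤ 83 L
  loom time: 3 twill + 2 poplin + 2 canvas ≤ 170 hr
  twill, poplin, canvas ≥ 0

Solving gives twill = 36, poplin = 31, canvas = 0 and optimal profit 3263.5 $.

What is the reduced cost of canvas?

Check each constraint at x*: steam 263/263 (tight); dye 67/83 (slack 16); loom time 170/170 (tight).
Slack constraints have shadow price 0 (complementary slackness).
Dual feasibility on the basic columns requires 3·y_steam + 3·y_loom time = 42, 5·y_steam + 2·y_loom time = 56.5.
This yields shadow prices y_steam = 9.5, y_loom time = 4.5.
Reduced cost of canvas: c₃ − yᵀa₃ = 30 − (9.5·3 + 4.5·2) = 30 − 37.5 = -7.5.

-7.5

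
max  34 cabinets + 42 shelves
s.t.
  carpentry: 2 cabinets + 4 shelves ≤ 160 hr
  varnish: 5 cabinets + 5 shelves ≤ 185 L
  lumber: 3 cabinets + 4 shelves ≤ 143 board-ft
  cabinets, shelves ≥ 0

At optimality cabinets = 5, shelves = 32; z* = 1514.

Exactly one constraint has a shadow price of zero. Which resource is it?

carpentry: 138/160 (slack 22)
varnish: 185/185 (binding)
lumber: 143/143 (binding)
By complementary slackness, a constraint with positive slack has shadow price 0 → carpentry.

carpentry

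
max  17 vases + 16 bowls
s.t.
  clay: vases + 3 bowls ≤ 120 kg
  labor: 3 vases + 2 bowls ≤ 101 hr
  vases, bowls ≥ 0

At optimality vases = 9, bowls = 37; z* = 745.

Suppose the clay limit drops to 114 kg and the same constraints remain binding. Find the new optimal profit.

Both clay and labor are binding at x*.
The binding rows give the dual system: 1·y_clay + 3·y_labor = 17 and 3·y_clay + 2·y_labor = 16.
→ y_clay = 2 and y_labor = 5.
Δz = y_clay·Δb = 2 × (-6) = -12, so new z* = 745 − 12 = 733.

733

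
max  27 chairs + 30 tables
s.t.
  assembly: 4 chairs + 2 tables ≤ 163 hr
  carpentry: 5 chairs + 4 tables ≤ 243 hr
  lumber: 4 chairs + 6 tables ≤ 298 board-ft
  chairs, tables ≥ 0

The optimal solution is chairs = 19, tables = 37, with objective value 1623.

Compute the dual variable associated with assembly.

0

Binding: carpentry and lumber. Non-binding: assembly (13 unused).
By complementary slackness, y = 0 for the non-binding constraint.
From A_Bᵀ y = c: 5·y_carpentry + 4·y_lumber = 27; 4·y_carpentry + 6·y_lumber = 30.
This yields shadow prices y_carpentry = 3, y_lumber = 3.
Shadow price of assembly = 0.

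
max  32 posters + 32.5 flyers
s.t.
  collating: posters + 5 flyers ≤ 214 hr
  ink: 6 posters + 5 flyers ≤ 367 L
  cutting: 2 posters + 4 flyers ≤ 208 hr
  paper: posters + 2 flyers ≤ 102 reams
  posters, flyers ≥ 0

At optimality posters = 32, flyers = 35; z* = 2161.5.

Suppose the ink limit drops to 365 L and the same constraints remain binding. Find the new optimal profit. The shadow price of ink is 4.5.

Δb = -2, so new z* = 2161.5 + (4.5)·(-2) = 2161.5 − 9 = 2152.5.

2152.5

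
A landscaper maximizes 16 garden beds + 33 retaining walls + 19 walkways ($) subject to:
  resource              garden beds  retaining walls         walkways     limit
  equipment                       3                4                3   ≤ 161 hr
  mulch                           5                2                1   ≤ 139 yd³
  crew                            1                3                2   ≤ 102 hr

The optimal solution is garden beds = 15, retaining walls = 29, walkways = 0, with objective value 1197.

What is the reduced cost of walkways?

-4

Check each constraint at x*: equipment 161/161 (tight); mulch 133/139 (slack 6); crew 102/102 (tight).
Slack constraints have shadow price 0 (complementary slackness).
Dual feasibility on the basic columns requires 3·y_equipment + 1·y_crew = 16, 4·y_equipment + 3·y_crew = 33.
This yields shadow prices y_equipment = 3, y_crew = 7.
Reduced cost of walkways: c₃ − yᵀa₃ = 19 − (3·3 + 7·2) = 19 − 23 = -4.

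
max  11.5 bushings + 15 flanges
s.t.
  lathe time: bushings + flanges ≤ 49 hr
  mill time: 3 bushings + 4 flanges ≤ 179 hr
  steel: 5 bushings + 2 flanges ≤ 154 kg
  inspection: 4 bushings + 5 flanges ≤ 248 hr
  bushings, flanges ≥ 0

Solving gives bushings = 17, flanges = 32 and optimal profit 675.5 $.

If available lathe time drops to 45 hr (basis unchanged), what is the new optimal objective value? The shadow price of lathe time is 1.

Δb = -4, so new z* = 675.5 + (1)·(-4) = 675.5 − 4 = 671.5.

671.5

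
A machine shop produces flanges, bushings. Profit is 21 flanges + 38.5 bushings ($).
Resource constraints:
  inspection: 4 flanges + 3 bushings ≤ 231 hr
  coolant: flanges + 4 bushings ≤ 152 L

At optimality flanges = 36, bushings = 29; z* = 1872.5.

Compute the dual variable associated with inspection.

Check each constraint at x*: inspection 231/231 (tight); coolant 152/152 (tight).
The binding rows give the dual system: 4·y_inspection + 1·y_coolant = 21 and 3·y_inspection + 4·y_coolant = 38.5.
Solving: y_inspection = 3.5, y_coolant = 7.
Shadow price of inspection = 3.5.

3.5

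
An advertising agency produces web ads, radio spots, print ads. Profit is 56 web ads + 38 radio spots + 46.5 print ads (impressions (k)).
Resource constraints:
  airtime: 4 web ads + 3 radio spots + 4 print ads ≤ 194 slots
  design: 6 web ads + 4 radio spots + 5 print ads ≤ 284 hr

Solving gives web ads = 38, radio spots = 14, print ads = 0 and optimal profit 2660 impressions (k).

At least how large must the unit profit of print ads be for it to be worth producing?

Both airtime and design are binding at x*.
From A_Bᵀ y = c: 4·y_airtime + 6·y_design = 56; 3·y_airtime + 4·y_design = 38.
Solving: y_airtime = 2, y_design = 8.
print ads enters the basis when its profit ≥ yᵀa₃ = 2·4 + 8·5 = 48.

48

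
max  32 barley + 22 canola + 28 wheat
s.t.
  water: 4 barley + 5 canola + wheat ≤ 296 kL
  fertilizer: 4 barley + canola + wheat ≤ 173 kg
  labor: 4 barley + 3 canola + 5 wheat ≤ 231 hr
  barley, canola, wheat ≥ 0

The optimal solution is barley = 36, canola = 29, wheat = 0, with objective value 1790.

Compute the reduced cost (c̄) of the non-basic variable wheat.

-8

Check each constraint at x*: water 289/296 (slack 7); fertilizer 173/173 (tight); labor 231/231 (tight).
Since water is not tight, its dual is 0.
Dual feasibility on the basic columns requires 4·y_fertilizer + 4·y_labor = 32, 1·y_fertilizer + 3·y_labor = 22.
Solving: y_fertilizer = 1, y_labor = 7.
Reduced cost of wheat: c₃ − yᵀa₃ = 28 − (1·1 + 7·5) = 28 − 36 = -8.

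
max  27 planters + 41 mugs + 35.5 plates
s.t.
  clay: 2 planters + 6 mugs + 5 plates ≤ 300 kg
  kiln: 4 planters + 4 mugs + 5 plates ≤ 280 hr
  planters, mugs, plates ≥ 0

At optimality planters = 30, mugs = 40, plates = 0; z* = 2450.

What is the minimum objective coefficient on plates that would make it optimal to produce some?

42.5

Both clay and kiln are binding at x*.
The binding rows give the dual system: 2·y_clay + 4·y_kiln = 27 and 6·y_clay + 4·y_kiln = 41.
This yields shadow prices y_clay = 3.5, y_kiln = 5.
plates enters the basis when its profit ≥ yᵀa₃ = 3.5·5 + 5·5 = 42.5.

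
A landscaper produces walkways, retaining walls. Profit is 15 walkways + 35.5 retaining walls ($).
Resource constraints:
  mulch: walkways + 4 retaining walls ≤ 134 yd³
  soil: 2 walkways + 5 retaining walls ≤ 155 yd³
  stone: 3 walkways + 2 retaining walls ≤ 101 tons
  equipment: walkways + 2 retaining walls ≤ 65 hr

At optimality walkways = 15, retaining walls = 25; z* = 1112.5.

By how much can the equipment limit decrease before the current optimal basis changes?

3

Binding constraints: soil, equipment. The basis is B = [[2,5],[1,2]] with det -1.
Per unit decrease in equipment, x* moves by d = (-5, 2).
The basis stays optimal until walkways reaches 0; allowable decrease = 3 hr.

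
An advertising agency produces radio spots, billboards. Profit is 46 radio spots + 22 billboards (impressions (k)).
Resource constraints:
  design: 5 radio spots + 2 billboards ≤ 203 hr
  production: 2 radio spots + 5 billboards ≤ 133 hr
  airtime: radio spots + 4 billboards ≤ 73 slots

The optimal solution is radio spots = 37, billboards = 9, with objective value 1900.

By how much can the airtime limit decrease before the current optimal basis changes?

32.4

Binding constraints: design, airtime. The basis is B = [[5,2],[1,4]] with det 18.
Per unit decrease in airtime, x* moves by d = (0.1111, -0.2778).
The basis stays optimal until billboards reaches 0; allowable decrease = 32.4 slots.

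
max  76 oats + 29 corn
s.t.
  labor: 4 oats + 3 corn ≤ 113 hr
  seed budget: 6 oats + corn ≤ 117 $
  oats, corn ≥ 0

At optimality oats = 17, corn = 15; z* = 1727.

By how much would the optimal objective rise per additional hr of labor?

7

Both labor and seed budget are binding at x*.
The binding rows give the dual system: 4·y_labor + 6·y_seed budget = 76 and 3·y_labor + 1·y_seed budget = 29.
Solving: y_labor = 7, y_seed budget = 8.
Shadow price of labor = 7.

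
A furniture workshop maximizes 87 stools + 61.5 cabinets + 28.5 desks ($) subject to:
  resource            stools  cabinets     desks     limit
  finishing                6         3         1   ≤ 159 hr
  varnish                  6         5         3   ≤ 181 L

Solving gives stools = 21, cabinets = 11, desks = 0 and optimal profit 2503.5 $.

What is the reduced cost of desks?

-4

At the optimum: finishing uses 159 of 159 (binding); varnish uses 181 of 181 (binding).
Dual feasibility on the basic columns requires 6·y_finishing + 6·y_varnish = 87, 3·y_finishing + 5·y_varnish = 61.5.
→ y_finishing = 5.5 and y_varnish = 9.
Reduced cost of desks: c₃ − yᵀa₃ = 28.5 − (5.5·1 + 9·3) = 28.5 − 32.5 = -4.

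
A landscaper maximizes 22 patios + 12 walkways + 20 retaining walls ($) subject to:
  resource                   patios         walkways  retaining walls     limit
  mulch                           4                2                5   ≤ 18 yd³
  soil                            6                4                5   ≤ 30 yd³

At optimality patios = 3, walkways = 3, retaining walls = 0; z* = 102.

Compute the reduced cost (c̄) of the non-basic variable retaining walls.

At the optimum: mulch uses 18 of 18 (binding); soil uses 30 of 30 (binding).
Dual feasibility on the basic columns requires 4·y_mulch + 6·y_soil = 22, 2·y_mulch + 4·y_soil = 12.
→ y_mulch = 4 and y_soil = 1.
Reduced cost of retaining walls: c₃ − yᵀa₃ = 20 − (4·5 + 1·5) = 20 − 25 = -5.

-5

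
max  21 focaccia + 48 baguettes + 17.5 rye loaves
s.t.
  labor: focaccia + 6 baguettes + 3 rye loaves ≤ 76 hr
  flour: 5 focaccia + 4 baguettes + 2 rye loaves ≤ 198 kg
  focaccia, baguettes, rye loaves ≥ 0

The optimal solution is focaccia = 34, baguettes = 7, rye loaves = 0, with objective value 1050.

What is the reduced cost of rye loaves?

-6.5

Both labor and flour are binding at x*.
The binding rows give the dual system: 1·y_labor + 5·y_flour = 21 and 6·y_labor + 4·y_flour = 48.
→ y_labor = 6 and y_flour = 3.
Reduced cost of rye loaves: c₃ − yᵀa₃ = 17.5 − (6·3 + 3·2) = 17.5 − 24 = -6.5.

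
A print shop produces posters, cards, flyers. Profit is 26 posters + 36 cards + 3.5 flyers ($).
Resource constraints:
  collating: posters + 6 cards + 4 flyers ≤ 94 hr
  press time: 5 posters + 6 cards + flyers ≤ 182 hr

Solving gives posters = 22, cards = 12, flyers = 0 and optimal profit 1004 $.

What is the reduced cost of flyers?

-5.5

Both collating and press time are binding at x*.
Dual feasibility on the basic columns requires 1·y_collating + 5·y_press time = 26, 6·y_collating + 6·y_press time = 36.
→ y_collating = 1 and y_press time = 5.
Reduced cost of flyers: c₃ − yᵀa₃ = 3.5 − (1·4 + 5·1) = 3.5 − 9 = -5.5.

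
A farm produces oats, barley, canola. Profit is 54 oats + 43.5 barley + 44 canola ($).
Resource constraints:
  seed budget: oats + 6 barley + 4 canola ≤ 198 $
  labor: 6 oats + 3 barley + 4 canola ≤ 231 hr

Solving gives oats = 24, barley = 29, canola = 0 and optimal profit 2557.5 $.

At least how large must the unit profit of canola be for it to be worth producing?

Check each constraint at x*: seed budget 198/198 (tight); labor 231/231 (tight).
Dual feasibility on the basic columns requires 1·y_seed budget + 6·y_labor = 54, 6·y_seed budget + 3·y_labor = 43.5.
→ y_seed budget = 3 and y_labor = 8.5.
canola enters the basis when its profit ≥ yᵀa₃ = 3·4 + 8.5·4 = 46.

46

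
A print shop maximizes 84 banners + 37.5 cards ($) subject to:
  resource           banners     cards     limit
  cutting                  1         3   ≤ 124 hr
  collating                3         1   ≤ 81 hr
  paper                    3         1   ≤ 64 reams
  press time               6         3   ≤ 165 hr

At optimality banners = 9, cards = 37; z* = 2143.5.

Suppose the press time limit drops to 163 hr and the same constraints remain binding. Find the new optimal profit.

Binding: paper and press time. Non-binding: cutting (4 unused), collating (17 unused).
Since cutting, collating are not tight, their duals are 0.
Dual feasibility on the basic columns requires 3·y_paper + 6·y_press time = 84, 1·y_paper + 3·y_press time = 37.5.
→ y_paper = 9 and y_press time = 9.5.
Δz = y_press time·Δb = 9.5 × (-2) = -19, so new z* = 2143.5 − 19 = 2124.5.

2124.5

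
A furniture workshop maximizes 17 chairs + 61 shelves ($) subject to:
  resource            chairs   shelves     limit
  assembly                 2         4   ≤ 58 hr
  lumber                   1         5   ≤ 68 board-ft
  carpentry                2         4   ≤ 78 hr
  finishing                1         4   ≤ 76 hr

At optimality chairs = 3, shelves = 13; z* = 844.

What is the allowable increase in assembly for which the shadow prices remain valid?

20

Binding constraints: assembly, lumber. The basis is B = [[2,4],[1,5]] with det 6.
Per unit increase in assembly, x* moves by d = (0.8333, -0.1667).
The basis stays optimal until carpentry becomes binding; allowable increase = 20 hr.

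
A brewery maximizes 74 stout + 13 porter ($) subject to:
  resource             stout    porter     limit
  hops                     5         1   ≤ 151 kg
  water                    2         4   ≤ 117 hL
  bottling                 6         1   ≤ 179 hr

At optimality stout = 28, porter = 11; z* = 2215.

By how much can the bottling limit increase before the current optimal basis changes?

Binding constraints: hops, bottling. The basis is B = [[5,1],[6,1]] with det -1.
Per unit increase in bottling, x* moves by d = (1, -5).
The basis stays optimal until porter reaches 0; allowable increase = 2.2 hr.

2.2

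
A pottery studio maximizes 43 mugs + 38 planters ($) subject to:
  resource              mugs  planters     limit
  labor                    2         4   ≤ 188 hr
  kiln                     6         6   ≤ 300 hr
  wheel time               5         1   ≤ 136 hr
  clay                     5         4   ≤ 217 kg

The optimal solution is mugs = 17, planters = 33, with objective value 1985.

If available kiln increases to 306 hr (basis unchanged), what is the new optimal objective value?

2003

At the optimum: labor uses 166 of 188 (slack = 22); kiln uses 300 of 300 (binding); wheel time uses 118 of 136 (slack = 18); clay uses 217 of 217 (binding).
By complementary slackness, y = 0 for the non-binding constraints.
The binding rows give the dual system: 6·y_kiln + 5·y_clay = 43 and 6·y_kiln + 4·y_clay = 38.
This yields shadow prices y_kiln = 3, y_clay = 5.
Δz = y_kiln·Δb = 3 × (6) = 18, so new z* = 1985 + 18 = 2003.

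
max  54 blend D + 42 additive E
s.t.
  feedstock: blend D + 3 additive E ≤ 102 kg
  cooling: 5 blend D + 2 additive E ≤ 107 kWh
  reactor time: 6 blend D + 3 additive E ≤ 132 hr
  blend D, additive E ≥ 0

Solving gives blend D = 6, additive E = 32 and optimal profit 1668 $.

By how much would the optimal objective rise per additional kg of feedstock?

6

Check each constraint at x*: feedstock 102/102 (tight); cooling 94/107 (slack 13); reactor time 132/132 (tight).
Since cooling is not tight, its dual is 0.
From A_Bᵀ y = c: 1·y_feedstock + 6·y_reactor time = 54; 3·y_feedstock + 3·y_reactor time = 42.
→ y_feedstock = 6 and y_reactor time = 8.
Shadow price of feedstock = 6.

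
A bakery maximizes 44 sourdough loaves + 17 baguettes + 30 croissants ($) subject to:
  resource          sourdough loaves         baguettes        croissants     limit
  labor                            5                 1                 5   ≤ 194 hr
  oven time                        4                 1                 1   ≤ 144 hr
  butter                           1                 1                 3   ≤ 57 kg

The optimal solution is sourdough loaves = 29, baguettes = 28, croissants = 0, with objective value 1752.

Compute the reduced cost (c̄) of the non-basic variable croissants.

Check each constraint at x*: labor 173/194 (slack 21); oven time 144/144 (tight); butter 57/57 (tight).
Slack constraints have shadow price 0 (complementary slackness).
Dual feasibility on the basic columns requires 4·y_oven time + 1·y_butter = 44, 1·y_oven time + 1·y_butter = 17.
This yields shadow prices y_oven time = 9, y_butter = 8.
Reduced cost of croissants: c₃ − yᵀa₃ = 30 − (9·1 + 8·3) = 30 − 33 = -3.

-3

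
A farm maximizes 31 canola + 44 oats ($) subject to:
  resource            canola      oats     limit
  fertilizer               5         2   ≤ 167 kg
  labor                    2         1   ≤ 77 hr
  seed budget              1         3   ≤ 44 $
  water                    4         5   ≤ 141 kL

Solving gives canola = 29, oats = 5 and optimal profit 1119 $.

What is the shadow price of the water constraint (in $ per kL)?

Binding: seed budget and water. Non-binding: fertilizer (12 unused), labor (14 unused).
By complementary slackness, y = 0 for the non-binding constraints.
The binding rows give the dual system: 1·y_seed budget + 4·y_water = 31 and 3·y_seed budget + 5·y_water = 44.
This yields shadow prices y_seed budget = 3, y_water = 7.
Shadow price of water = 7.

7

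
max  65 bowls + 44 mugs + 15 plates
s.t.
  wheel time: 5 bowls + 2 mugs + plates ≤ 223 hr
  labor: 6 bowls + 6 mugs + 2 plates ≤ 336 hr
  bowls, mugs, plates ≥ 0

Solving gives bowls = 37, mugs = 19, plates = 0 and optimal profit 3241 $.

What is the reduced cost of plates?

Check each constraint at x*: wheel time 223/223 (tight); labor 336/336 (tight).
The binding rows give the dual system: 5·y_wheel time + 6·y_labor = 65 and 2·y_wheel time + 6·y_labor = 44.
This yields shadow prices y_wheel time = 7, y_labor = 5.
Reduced cost of plates: c₃ − yᵀa₃ = 15 − (7·1 + 5·2) = 15 − 17 = -2.

-2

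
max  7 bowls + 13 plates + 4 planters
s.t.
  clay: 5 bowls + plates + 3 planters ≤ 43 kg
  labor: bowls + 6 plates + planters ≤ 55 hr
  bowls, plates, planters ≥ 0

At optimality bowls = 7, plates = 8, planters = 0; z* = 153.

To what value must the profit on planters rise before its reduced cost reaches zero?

Both clay and labor are binding at x*.
Dual feasibility on the basic columns requires 5·y_clay + 1·y_labor = 7, 1·y_clay + 6·y_labor = 13.
→ y_clay = 1 and y_labor = 2.
planters enters the basis when its profit ≥ yᵀa₃ = 1·3 + 2·1 = 5.

5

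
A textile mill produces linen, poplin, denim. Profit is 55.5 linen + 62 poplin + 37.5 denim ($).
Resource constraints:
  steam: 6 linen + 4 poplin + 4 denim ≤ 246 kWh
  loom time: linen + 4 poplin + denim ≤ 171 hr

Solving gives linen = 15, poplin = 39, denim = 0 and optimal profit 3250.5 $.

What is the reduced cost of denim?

Both steam and loom time are binding at x*.
From A_Bᵀ y = c: 6·y_steam + 1·y_loom time = 55.5; 4·y_steam + 4·y_loom time = 62.
Solving: y_steam = 8, y_loom time = 7.5.
Reduced cost of denim: c₃ − yᵀa₃ = 37.5 − (8·4 + 7.5·1) = 37.5 − 39.5 = -2.

-2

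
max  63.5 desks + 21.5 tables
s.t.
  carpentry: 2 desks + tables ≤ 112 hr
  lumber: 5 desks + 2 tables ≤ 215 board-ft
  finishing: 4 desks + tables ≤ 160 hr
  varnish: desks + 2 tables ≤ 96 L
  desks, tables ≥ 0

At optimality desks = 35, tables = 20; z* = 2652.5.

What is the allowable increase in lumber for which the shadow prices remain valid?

Binding constraints: lumber, finishing. The basis is B = [[5,2],[4,1]] with det -3.
Per unit increase in lumber, x* moves by d = (-0.3333, 1.3333).
The basis stays optimal until varnish becomes binding; allowable increase = 9 board-ft.

9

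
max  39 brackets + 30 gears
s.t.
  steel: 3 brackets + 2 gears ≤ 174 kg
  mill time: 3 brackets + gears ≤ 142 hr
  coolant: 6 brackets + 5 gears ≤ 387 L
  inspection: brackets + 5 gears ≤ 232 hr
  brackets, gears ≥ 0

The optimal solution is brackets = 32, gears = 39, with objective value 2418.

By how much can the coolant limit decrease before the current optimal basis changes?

7

Binding constraints: steel, coolant. The basis is B = [[3,2],[6,5]] with det 3.
Per unit decrease in coolant, x* moves by d = (0.6667, -1).
The basis stays optimal until mill time becomes binding; allowable decrease = 7 L.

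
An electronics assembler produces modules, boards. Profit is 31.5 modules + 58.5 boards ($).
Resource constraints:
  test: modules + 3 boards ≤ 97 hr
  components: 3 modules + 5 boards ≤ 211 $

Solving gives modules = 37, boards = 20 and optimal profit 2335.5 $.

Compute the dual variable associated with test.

At the optimum: test uses 97 of 97 (binding); components uses 211 of 211 (binding).
From A_Bᵀ y = c: 1·y_test + 3·y_components = 31.5; 3·y_test + 5·y_components = 58.5.
This yields shadow prices y_test = 4.5, y_components = 9.
Shadow price of test = 4.5.

4.5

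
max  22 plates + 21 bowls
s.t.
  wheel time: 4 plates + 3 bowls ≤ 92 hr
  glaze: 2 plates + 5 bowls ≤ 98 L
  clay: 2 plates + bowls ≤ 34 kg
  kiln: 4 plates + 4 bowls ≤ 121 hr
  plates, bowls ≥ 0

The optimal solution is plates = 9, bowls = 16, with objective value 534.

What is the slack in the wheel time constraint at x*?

8

wheel time used = 4·9 + 3·16 = 84; slack = 92 − 84 = 8.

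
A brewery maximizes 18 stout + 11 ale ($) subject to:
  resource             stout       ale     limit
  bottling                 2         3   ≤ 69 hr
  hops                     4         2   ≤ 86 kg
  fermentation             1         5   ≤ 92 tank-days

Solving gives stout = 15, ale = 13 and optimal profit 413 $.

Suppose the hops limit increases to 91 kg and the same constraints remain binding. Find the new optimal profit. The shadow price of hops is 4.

433

Δb = 5, so new z* = 413 + (4)·(5) = 413 + 20 = 433.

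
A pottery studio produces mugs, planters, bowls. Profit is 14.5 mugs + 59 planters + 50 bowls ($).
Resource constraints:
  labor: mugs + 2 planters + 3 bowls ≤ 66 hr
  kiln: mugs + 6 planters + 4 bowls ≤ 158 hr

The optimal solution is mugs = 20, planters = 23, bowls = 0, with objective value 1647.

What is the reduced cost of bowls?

-1

Check each constraint at x*: labor 66/66 (tight); kiln 158/158 (tight).
The binding rows give the dual system: 1·y_labor + 1·y_kiln = 14.5 and 2·y_labor + 6·y_kiln = 59.
This yields shadow prices y_labor = 7, y_kiln = 7.5.
Reduced cost of bowls: c₃ − yᵀa₃ = 50 − (7·3 + 7.5·4) = 50 − 51 = -1.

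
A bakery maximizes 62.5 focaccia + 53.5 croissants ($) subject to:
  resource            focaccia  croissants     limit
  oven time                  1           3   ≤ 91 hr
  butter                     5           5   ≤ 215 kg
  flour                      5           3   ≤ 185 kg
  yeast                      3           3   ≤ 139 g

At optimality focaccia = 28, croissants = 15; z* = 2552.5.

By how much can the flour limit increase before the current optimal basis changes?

Binding constraints: butter, flour. The basis is B = [[5,5],[5,3]] with det -10.
Per unit increase in flour, x* moves by d = (0.5, -0.5).
The basis stays optimal until croissants reaches 0; allowable increase = 30 kg.

30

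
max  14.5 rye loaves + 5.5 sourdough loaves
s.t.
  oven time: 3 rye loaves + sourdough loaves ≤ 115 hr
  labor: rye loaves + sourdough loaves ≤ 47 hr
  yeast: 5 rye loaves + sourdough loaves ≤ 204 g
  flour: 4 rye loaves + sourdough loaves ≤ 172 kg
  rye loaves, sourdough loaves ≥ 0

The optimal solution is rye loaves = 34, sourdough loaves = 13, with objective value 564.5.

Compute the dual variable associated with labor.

1

Binding: oven time and labor. Non-binding: yeast (21 unused), flour (23 unused).
By complementary slackness, y = 0 for the non-binding constraints.
From A_Bᵀ y = c: 3·y_oven time + 1·y_labor = 14.5; 1·y_oven time + 1·y_labor = 5.5.
Solving: y_oven time = 4.5, y_labor = 1.
Shadow price of labor = 1.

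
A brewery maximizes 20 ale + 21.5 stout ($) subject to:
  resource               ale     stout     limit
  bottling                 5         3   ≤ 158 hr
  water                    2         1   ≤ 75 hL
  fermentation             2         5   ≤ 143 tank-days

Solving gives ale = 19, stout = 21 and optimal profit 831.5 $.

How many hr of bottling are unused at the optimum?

bottling used = 5·19 + 3·21 = 158; slack = 158 − 158 = 0.

0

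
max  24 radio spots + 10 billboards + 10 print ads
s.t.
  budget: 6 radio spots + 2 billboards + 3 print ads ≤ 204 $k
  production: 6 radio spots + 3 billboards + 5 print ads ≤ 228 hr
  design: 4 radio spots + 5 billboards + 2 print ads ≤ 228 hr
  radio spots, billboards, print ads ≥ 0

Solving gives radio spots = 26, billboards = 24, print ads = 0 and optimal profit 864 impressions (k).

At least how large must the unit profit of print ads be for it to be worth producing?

At the optimum: budget uses 204 of 204 (binding); production uses 228 of 228 (binding); design uses 224 of 228 (slack = 4).
By complementary slackness, y = 0 for the non-binding constraint.
The binding rows give the dual system: 6·y_budget + 6·y_production = 24 and 2·y_budget + 3·y_production = 10.
→ y_budget = 2 and y_production = 2.
print ads enters the basis when its profit ≥ yᵀa₃ = 2·3 + 2·5 = 16.

16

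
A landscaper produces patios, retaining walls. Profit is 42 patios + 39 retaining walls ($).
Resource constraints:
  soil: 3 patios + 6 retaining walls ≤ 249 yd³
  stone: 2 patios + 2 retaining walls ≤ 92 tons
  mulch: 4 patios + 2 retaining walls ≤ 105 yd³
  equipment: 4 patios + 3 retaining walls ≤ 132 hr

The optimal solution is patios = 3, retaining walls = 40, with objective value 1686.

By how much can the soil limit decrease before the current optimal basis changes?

Binding constraints: soil, equipment. The basis is B = [[3,6],[4,3]] with det -15.
Per unit decrease in soil, x* moves by d = (0.2, -0.2667).
The basis stays optimal until mulch becomes binding; allowable decrease = 48.75 yd³.

48.75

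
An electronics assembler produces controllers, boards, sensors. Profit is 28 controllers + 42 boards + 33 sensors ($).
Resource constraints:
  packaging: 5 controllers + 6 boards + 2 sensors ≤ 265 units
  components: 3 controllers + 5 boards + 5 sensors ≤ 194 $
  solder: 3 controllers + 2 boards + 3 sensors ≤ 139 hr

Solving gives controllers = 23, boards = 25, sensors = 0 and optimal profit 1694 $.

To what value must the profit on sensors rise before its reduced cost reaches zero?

34

Check each constraint at x*: packaging 265/265 (tight); components 194/194 (tight); solder 119/139 (slack 20).
Slack constraints have shadow price 0 (complementary slackness).
Dual feasibility on the basic columns requires 5·y_packaging + 3·y_components = 28, 6·y_packaging + 5·y_components = 42.
→ y_packaging = 2 and y_components = 6.
sensors enters the basis when its profit ≥ yᵀa₃ = 2·2 + 6·5 = 34.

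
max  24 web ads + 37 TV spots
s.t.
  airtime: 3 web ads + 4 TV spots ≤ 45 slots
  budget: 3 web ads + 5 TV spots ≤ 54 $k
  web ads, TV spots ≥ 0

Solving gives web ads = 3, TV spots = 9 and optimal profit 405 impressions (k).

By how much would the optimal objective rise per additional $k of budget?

5

At the optimum: airtime uses 45 of 45 (binding); budget uses 54 of 54 (binding).
From A_Bᵀ y = c: 3·y_airtime + 3·y_budget = 24; 4·y_airtime + 5·y_budget = 37.
Solving: y_airtime = 3, y_budget = 5.
Shadow price of budget = 5.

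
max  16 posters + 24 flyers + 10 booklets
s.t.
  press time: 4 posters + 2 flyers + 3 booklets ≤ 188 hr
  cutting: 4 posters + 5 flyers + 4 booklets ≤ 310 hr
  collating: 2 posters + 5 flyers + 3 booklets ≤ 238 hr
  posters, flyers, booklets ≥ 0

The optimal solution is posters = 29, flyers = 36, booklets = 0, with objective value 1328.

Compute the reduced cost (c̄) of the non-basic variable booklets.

-8

At the optimum: press time uses 188 of 188 (binding); cutting uses 296 of 310 (slack = 14); collating uses 238 of 238 (binding).
Slack constraints have shadow price 0 (complementary slackness).
From A_Bᵀ y = c: 4·y_press time + 2·y_collating = 16; 2·y_press time + 5·y_collating = 24.
→ y_press time = 2 and y_collating = 4.
Reduced cost of booklets: c₃ − yᵀa₃ = 10 − (2·3 + 4·3) = 10 − 18 = -8.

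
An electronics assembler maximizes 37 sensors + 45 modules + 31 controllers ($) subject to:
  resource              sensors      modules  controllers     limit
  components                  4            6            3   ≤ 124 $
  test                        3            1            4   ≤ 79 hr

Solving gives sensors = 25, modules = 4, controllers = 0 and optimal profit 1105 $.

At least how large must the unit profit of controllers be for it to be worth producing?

33

Both components and test are binding at x*.
Dual feasibility on the basic columns requires 4·y_components + 3·y_test = 37, 6·y_components + 1·y_test = 45.
→ y_components = 7 and y_test = 3.
controllers enters the basis when its profit ≥ yᵀa₃ = 7·3 + 3·4 = 33.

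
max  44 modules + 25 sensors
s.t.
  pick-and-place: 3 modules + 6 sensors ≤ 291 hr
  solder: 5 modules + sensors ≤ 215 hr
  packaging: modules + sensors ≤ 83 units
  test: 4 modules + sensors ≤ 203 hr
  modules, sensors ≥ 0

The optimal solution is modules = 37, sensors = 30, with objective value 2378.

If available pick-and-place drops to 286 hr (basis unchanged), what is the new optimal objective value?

At the optimum: pick-and-place uses 291 of 291 (binding); solder uses 215 of 215 (binding); packaging uses 67 of 83 (slack = 16); test uses 178 of 203 (slack = 25).
By complementary slackness, y = 0 for the non-binding constraints.
From A_Bᵀ y = c: 3·y_pick-and-place + 5·y_solder = 44; 6·y_pick-and-place + 1·y_solder = 25.
This yields shadow prices y_pick-and-place = 3, y_solder = 7.
Δz = y_pick-and-place·Δb = 3 × (-5) = -15, so new z* = 2378 − 15 = 2363.

2363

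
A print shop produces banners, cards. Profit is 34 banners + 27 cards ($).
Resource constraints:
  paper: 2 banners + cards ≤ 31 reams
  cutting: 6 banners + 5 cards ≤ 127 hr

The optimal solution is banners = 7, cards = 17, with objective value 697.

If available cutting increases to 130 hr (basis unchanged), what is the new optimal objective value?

712

Both paper and cutting are binding at x*.
Dual feasibility on the basic columns requires 2·y_paper + 6·y_cutting = 34, 1·y_paper + 5·y_cutting = 27.
→ y_paper = 2 and y_cutting = 5.
Δz = y_cutting·Δb = 5 × (3) = 15, so new z* = 697 + 15 = 712.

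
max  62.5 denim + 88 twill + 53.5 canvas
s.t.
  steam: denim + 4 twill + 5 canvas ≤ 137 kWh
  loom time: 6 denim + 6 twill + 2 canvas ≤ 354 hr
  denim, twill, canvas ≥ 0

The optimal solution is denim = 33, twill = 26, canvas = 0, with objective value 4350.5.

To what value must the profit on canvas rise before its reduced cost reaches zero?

60.5

Both steam and loom time are binding at x*.
From A_Bᵀ y = c: 1·y_steam + 6·y_loom time = 62.5; 4·y_steam + 6·y_loom time = 88.
→ y_steam = 8.5 and y_loom time = 9.
canvas enters the basis when its profit ≥ yᵀa₃ = 8.5·5 + 9·2 = 60.5.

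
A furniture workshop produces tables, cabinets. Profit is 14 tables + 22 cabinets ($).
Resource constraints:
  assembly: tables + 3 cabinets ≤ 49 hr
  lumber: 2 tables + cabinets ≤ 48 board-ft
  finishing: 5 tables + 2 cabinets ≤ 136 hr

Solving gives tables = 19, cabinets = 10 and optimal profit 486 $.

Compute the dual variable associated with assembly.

At the optimum: assembly uses 49 of 49 (binding); lumber uses 48 of 48 (binding); finishing uses 115 of 136 (slack = 21).
Since finishing is not tight, its dual is 0.
From A_Bᵀ y = c: 1·y_assembly + 2·y_lumber = 14; 3·y_assembly + 1·y_lumber = 22.
Solving: y_assembly = 6, y_lumber = 4.
Shadow price of assembly = 6.

6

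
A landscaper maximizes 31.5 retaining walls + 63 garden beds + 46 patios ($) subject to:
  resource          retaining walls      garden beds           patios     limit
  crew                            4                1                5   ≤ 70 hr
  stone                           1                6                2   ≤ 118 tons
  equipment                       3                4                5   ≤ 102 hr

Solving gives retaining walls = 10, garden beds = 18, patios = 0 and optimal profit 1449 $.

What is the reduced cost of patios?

-8

Check each constraint at x*: crew 58/70 (slack 12); stone 118/118 (tight); equipment 102/102 (tight).
Since crew is not tight, its dual is 0.
The binding rows give the dual system: 1·y_stone + 3·y_equipment = 31.5 and 6·y_stone + 4·y_equipment = 63.
→ y_stone = 4.5 and y_equipment = 9.
Reduced cost of patios: c₃ − yᵀa₃ = 46 − (4.5·2 + 9·5) = 46 − 54 = -8.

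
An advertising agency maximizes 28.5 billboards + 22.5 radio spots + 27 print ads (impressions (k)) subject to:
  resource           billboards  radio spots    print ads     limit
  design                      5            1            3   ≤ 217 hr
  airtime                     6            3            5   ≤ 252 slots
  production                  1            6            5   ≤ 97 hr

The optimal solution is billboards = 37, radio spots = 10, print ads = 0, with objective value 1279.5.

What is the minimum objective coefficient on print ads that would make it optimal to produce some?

30

At the optimum: design uses 195 of 217 (slack = 22); airtime uses 252 of 252 (binding); production uses 97 of 97 (binding).
Slack constraints have shadow price 0 (complementary slackness).
The binding rows give the dual system: 6·y_airtime + 1·y_production = 28.5 and 3·y_airtime + 6·y_production = 22.5.
→ y_airtime = 4.5 and y_production = 1.5.
print ads enters the basis when its profit ≥ yᵀa₃ = 4.5·5 + 1.5·5 = 30.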